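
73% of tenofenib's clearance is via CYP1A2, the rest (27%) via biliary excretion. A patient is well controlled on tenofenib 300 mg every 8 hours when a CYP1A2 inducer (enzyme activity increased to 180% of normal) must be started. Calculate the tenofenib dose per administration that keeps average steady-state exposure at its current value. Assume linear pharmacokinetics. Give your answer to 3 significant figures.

The CYP1A2 pathway (73% of clearance) is boosted to 1.8× activity: 0.73 × 1.8 = 1.314.
Non-CYP routes (27%) are unchanged.
CL_new/CL_old = 1.314 + 0.27 = 1.584.
Css,avg = (dose rate)/CL, so holding Css fixed requires dose ∝ CL: 300 × 1.584 = 475 mg.

475 mg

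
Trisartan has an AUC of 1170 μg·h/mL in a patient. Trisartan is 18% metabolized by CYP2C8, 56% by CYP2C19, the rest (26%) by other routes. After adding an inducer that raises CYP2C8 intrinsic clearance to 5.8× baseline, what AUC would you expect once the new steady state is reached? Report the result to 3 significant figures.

628 μg·h/mL

CYP2C8: 0.18 × 5.8 = 1.044
CYP2C19: 0.56 (unchanged)
Other: 0.26 (unchanged)
CL_new/CL_old = 1.044 + 0.56 + 0.26 = 1.864.
AUC ∝ 1/CL, so new value = 1170 / 1.864 = 628 μg·h/mL.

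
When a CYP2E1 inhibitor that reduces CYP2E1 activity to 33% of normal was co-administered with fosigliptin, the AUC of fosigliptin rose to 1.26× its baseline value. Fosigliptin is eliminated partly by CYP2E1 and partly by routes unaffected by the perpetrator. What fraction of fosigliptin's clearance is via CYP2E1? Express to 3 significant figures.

0.308

Write x for the fraction cleared via CYP2E1. The observed AUC change means clearance fell to 1/1.26 = 0.7937 of baseline.
Only the CYP2E1 route changed, so 0.7937 = x·0.33 + (1 − x), giving x = 0.308.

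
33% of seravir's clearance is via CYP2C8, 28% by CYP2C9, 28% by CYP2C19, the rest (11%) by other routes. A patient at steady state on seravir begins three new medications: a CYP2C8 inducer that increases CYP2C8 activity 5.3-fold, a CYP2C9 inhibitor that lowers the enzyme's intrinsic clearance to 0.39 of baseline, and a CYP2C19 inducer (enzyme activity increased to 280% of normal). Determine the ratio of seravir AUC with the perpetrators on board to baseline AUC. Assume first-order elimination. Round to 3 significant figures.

The CYP2C8 pathway (33% of clearance) rises to 5.3× activity: 0.33 × 5.3 = 1.749.
The CYP2C9 pathway (28% of clearance) is reduced to 0.39× activity: 0.28 × 0.39 = 0.1092.
The CYP2C19 pathway (28% of clearance) increases to 2.8× activity: 0.28 × 2.8 = 0.784.
The remaining 11% of clearance is unaffected.
Relative clearance = 1.749 + 0.1092 + 0.784 + 0.11 = 2.7522.
Because AUC varies inversely with clearance, the combined effect is 1 / 2.7522 = 0.363.

0.363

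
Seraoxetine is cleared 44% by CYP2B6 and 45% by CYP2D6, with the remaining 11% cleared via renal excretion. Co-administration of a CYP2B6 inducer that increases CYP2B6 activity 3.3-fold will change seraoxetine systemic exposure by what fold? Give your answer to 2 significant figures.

0.50

The CYP2B6 pathway (44% of clearance) rises to 3.3× activity: 0.44 × 3.3 = 1.452.
CYP2D6 (45%) and the residual 11% are unaffected.
New clearance relative to baseline: 1.452 + 0.45 + 0.11 = 2.012.
Systemic exposure ratio = CL_old/CL_new = 1 / 2.012 = 0.50.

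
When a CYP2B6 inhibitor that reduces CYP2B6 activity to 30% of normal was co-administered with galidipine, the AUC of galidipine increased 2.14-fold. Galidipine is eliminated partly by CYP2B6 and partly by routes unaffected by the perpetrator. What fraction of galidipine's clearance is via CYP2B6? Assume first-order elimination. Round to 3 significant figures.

CL'/CL = 1 / 2.14 = 0.4673
0.3·fm + (1 − fm) = 0.4673
fm = (0.4673 − 1) / (0.3 − 1) = 0.761

0.761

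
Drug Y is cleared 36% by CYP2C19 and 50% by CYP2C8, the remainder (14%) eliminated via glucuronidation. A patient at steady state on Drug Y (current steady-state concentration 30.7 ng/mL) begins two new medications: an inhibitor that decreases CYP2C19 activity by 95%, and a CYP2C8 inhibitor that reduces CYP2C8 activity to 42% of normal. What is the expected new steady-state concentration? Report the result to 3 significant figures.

The CYP2C19 pathway (36% of clearance) is reduced to 0.05× activity: 0.36 × 0.05 = 0.018.
The CYP2C8 pathway (50% of clearance) drops to 0.42× activity: 0.5 × 0.42 = 0.21.
The remaining 14% of clearance is unaffected.
Relative clearance = 0.018 + 0.21 + 0.14 = 0.368.
New steady-state concentration = 30.7 / 0.368 = 83.4 ng/mL (concentration scales inversely with clearance).

83.4 ng/mL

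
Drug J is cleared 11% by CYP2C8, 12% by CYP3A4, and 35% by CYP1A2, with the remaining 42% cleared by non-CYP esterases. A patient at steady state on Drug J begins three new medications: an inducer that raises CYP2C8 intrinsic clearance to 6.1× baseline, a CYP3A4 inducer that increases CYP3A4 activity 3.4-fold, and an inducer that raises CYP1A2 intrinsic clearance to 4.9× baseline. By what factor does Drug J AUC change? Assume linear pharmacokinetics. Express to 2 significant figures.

0.31

The CYP2C8 pathway (11% of clearance) is boosted to 6.1× activity: 0.11 × 6.1 = 0.671.
The CYP3A4 pathway (12% of clearance) increases to 3.4× activity: 0.12 × 3.4 = 0.408.
The CYP1A2 pathway (35% of clearance) increases to 4.9× activity: 0.35 × 4.9 = 1.715.
Non-CYP routes (42%) are unchanged.
New clearance relative to baseline: 0.671 + 0.408 + 1.715 + 0.42 = 3.214.
Net AUC ratio = 1 / 3.214 = 0.31.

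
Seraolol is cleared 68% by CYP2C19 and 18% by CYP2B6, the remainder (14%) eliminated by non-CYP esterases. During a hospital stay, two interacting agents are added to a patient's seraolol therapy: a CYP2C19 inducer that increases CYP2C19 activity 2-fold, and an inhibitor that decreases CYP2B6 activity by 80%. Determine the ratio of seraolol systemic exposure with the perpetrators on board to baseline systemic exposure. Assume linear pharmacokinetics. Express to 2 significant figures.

0.65

The CYP2C19 pathway (68% of clearance) increases to 2× activity: 0.68 × 2 = 1.36.
The CYP2B6 pathway (18% of clearance) is reduced to 0.2× activity: 0.18 × 0.2 = 0.036.
Non-CYP routes (14%) are unchanged.
CL_new/CL_old = 1.36 + 0.036 + 0.14 = 1.536.
Systemic exposure ∝ 1/CL: fold-change = 1 / 1.536 = 0.65.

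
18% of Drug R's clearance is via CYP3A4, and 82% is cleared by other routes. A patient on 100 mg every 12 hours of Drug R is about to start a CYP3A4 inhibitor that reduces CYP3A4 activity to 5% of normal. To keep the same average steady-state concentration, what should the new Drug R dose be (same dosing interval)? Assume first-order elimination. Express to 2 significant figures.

CYP3A4: 0.18 × 0.05 = 0.009
Other: 0.82 (unchanged)
New clearance relative to baseline: 0.009 + 0.82 = 0.829.
Css,avg = (dose rate)/CL, so holding Css fixed requires dose ∝ CL: 100 × 0.829 = 83 mg.

83 mg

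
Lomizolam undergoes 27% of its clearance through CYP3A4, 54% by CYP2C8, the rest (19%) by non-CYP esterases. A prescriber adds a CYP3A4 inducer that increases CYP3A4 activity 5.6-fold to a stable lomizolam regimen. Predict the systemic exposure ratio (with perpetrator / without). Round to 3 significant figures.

0.446

The CYP3A4 pathway (27% of clearance) is boosted to 5.6× activity: 0.27 × 5.6 = 1.512.
CYP2C8 (54%) and the residual 19% are unaffected.
Relative clearance = 1.512 + 0.54 + 0.19 = 2.242.
Since systemic exposure ∝ 1/CL, the ratio is 1 / 2.242 = 0.446.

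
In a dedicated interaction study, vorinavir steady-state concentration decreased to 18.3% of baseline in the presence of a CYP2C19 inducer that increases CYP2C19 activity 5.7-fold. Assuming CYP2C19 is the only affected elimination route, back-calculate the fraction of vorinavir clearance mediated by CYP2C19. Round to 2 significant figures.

0.95

Call the CYP2C19 fraction fm. After the interaction, CL_new/CL_old = fm × 5.7 + (1 − fm).
Steady-state concentration ratio = 1 / (new CL fraction), so new CL fraction = 1 / 0.183 = 5.464.
fm × 5.7 + 1 − fm = 5.464  ⇒  fm × (5.7 − 1) = 4.464  ⇒  fm = 0.95.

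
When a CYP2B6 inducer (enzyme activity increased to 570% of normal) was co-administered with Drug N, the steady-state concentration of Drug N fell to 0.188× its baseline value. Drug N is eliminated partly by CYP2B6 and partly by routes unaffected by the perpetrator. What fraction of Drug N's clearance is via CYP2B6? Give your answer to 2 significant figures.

0.92

Write x for the fraction cleared via CYP2B6. The observed steady-state concentration change means clearance rose to 1/0.188 = 5.319 of baseline.
Setting x·5.7 + (1 − x) = 5.319 and solving: x = (5.319 − 1)/(5.7 − 1) = 0.92.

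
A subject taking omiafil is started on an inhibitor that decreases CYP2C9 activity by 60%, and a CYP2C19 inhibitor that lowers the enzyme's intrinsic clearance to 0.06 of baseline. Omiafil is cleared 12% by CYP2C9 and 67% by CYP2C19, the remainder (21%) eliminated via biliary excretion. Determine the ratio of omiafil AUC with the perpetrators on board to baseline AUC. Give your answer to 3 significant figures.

The CYP2C9 pathway (12% of clearance) is reduced to 0.4× activity: 0.12 × 0.4 = 0.048.
The CYP2C19 pathway (67% of clearance) falls to 0.06× activity: 0.67 × 0.06 = 0.0402.
Non-CYP routes (21%) are unchanged.
Relative clearance = 0.048 + 0.0402 + 0.21 = 0.2982.
AUC ∝ 1/CL: fold-change = 1 / 0.2982 = 3.35.

3.35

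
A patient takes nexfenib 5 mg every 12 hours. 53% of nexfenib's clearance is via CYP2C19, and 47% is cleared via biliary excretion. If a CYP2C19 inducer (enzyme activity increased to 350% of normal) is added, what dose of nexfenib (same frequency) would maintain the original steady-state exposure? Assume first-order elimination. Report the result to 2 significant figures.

CYP2C19: 0.53 × 3.5 = 1.855
Other: 0.47 (unchanged)
Relative clearance = 1.855 + 0.47 = 2.325.
Css,avg = (dose rate)/CL, so holding Css fixed requires dose ∝ CL: 5 × 2.325 = 12 mg.

12 mg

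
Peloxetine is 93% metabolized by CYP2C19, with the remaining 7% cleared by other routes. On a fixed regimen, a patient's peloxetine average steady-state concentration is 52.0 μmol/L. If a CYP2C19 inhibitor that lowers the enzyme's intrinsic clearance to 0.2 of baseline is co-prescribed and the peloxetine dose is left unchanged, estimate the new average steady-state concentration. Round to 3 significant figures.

203 μmol/L

The CYP2C19 pathway (93% of clearance) falls to 0.2× activity: 0.93 × 0.2 = 0.186.
The remaining 7% of clearance is unaffected.
New clearance relative to baseline: 0.186 + 0.07 = 0.256.
New average steady-state concentration = baseline ÷ relative clearance = 52.0 / 0.256 = 203 μmol/L.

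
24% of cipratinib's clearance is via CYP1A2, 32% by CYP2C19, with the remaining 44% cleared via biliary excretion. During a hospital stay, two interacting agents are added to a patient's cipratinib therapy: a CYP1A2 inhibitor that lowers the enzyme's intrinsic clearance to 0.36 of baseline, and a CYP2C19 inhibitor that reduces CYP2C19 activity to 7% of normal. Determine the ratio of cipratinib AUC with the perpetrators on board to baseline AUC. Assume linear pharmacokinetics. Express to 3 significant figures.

1.82

The CYP1A2 pathway (24% of clearance) is reduced to 0.36× activity: 0.24 × 0.36 = 0.0864.
The CYP2C19 pathway (32% of clearance) is reduced to 0.07× activity: 0.32 × 0.07 = 0.0224.
The remaining 44% of clearance is unaffected.
New clearance relative to baseline: 0.0864 + 0.0224 + 0.44 = 0.5488.
AUC ∝ 1/CL: fold-change = 1 / 0.5488 = 1.82.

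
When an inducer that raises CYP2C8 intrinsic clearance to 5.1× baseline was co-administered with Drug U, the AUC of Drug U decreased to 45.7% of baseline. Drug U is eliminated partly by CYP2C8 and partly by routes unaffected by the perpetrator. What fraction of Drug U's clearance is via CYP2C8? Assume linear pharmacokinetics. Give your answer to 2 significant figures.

CL'/CL = 1 / 0.457 = 2.188
5.1·fm + (1 − fm) = 2.188
fm = (2.188 − 1) / (5.1 − 1) = 0.29

0.29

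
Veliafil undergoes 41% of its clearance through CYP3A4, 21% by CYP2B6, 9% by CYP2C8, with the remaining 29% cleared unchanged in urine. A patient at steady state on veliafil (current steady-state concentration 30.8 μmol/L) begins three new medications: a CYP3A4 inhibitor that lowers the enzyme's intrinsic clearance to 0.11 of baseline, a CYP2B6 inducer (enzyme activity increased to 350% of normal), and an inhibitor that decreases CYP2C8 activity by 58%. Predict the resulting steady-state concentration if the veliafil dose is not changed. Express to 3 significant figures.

The CYP3A4 pathway (41% of clearance) falls to 0.11× activity: 0.41 × 0.11 = 0.0451.
The CYP2B6 pathway (21% of clearance) increases to 3.5× activity: 0.21 × 3.5 = 0.735.
The CYP2C8 pathway (9% of clearance) drops to 0.42× activity: 0.09 × 0.42 = 0.0378.
The remaining 29% of clearance is unaffected.
New clearance relative to baseline: 0.0451 + 0.735 + 0.0378 + 0.29 = 1.1079.
New steady-state concentration = 30.8 / 1.1079 = 27.8 μmol/L (concentration scales inversely with clearance).

27.8 μmol/L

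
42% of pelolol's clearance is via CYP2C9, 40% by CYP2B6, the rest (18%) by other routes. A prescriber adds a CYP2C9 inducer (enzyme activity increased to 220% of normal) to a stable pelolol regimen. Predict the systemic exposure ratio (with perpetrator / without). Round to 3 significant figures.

The CYP2C9 pathway (42% of clearance) increases to 2.2× activity: 0.42 × 2.2 = 0.924.
CYP2B6 (40%) and the residual 18% are unaffected.
Relative clearance = 0.924 + 0.4 + 0.18 = 1.504.
Systemic exposure is inversely proportional to clearance, so the fold-change is 1 / 1.504 = 0.665.

0.665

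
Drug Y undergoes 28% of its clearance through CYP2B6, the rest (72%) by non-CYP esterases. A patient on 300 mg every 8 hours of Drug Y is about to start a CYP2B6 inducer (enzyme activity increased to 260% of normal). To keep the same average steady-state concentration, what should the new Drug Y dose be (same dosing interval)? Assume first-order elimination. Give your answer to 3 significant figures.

434 mg

The CYP2B6 pathway (28% of clearance) rises to 2.6× activity: 0.28 × 2.6 = 0.728.
The remaining 72% of clearance is unaffected.
CL_new/CL_old = 0.728 + 0.72 = 1.448.
Exposure is unchanged when dose changes in proportion to clearance. New dose = 300 mg × 1.448 = 434 mg.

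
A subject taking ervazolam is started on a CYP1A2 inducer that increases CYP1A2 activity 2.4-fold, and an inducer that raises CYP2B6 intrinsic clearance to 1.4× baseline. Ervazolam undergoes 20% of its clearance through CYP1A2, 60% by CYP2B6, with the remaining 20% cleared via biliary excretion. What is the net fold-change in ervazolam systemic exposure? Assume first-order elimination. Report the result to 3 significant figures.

The CYP1A2 pathway (20% of clearance) rises to 2.4× activity: 0.2 × 2.4 = 0.48.
The CYP2B6 pathway (60% of clearance) increases to 1.4× activity: 0.6 × 1.4 = 0.84.
Non-CYP routes (20%) are unchanged.
Relative clearance = 0.48 + 0.84 + 0.2 = 1.52.
Net systemic exposure ratio = 1 / 1.52 = 0.658.

0.658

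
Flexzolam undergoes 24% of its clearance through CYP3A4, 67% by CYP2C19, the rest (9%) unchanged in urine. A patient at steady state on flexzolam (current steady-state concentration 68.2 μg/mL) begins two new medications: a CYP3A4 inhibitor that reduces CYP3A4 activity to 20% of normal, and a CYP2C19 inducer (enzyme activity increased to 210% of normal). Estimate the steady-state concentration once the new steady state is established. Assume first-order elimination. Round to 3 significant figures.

The CYP3A4 pathway (24% of clearance) is reduced to 0.2× activity: 0.24 × 0.2 = 0.048.
The CYP2C19 pathway (67% of clearance) is boosted to 2.1× activity: 0.67 × 2.1 = 1.407.
The remaining 9% of clearance is unaffected.
New clearance relative to baseline: 0.048 + 1.407 + 0.09 = 1.545.
New steady-state concentration = 68.2 / 1.545 = 44.1 μg/mL (concentration scales inversely with clearance).

44.1 μg/mL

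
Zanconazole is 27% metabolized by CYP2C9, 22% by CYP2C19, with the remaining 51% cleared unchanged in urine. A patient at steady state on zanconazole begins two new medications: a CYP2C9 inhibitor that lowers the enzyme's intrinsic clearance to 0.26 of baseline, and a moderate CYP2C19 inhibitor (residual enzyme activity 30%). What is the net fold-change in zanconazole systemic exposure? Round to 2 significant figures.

The CYP2C9 pathway (27% of clearance) falls to 0.26× activity: 0.27 × 0.26 = 0.0702.
The CYP2C19 pathway (22% of clearance) falls to 0.3× activity: 0.22 × 0.3 = 0.066.
Non-CYP routes (51%) are unchanged.
CL_new/CL_old = 0.0702 + 0.066 + 0.51 = 0.6462.
Because systemic exposure varies inversely with clearance, the combined effect is 1 / 0.6462 = 1.5.

1.5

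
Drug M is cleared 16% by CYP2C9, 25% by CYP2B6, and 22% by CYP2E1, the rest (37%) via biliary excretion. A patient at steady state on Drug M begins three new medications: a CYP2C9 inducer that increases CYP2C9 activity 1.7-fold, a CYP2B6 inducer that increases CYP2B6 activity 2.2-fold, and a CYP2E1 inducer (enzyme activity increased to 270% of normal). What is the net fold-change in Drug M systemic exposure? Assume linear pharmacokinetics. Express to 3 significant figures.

The CYP2C9 pathway (16% of clearance) rises to 1.7× activity: 0.16 × 1.7 = 0.272.
The CYP2B6 pathway (25% of clearance) increases to 2.2× activity: 0.25 × 2.2 = 0.55.
The CYP2E1 pathway (22% of clearance) increases to 2.7× activity: 0.22 × 2.7 = 0.594.
Non-CYP routes (37%) are unchanged.
CL_new/CL_old = 0.272 + 0.55 + 0.594 + 0.37 = 1.786.
Net systemic exposure ratio = 1 / 1.786 = 0.560.

0.560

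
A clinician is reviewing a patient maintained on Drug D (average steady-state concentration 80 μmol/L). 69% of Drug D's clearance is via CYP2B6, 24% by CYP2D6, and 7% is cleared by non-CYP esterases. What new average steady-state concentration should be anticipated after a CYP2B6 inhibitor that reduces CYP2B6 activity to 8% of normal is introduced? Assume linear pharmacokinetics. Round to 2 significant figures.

2.2 × 10² μmol/L

CYP2B6: 0.69 × 0.08 = 0.0552
CYP2D6: 0.24 (unchanged)
Other: 0.07 (unchanged)
New clearance relative to baseline: 0.0552 + 0.24 + 0.07 = 0.3652.
New average steady-state concentration = baseline ÷ relative clearance = 80 / 0.3652 = 2.2 × 10² μmol/L.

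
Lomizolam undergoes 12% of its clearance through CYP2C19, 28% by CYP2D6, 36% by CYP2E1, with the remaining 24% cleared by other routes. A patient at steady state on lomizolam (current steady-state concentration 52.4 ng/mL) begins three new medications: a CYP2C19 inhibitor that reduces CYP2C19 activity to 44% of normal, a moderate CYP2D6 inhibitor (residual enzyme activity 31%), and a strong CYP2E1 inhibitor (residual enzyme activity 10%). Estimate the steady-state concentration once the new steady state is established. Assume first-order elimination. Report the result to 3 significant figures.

The CYP2C19 pathway (12% of clearance) is reduced to 0.44× activity: 0.12 × 0.44 = 0.0528.
The CYP2D6 pathway (28% of clearance) is reduced to 0.31× activity: 0.28 × 0.31 = 0.0868.
The CYP2E1 pathway (36% of clearance) is reduced to 0.1× activity: 0.36 × 0.1 = 0.036.
Non-CYP routes (24%) are unchanged.
New clearance relative to baseline: 0.0528 + 0.0868 + 0.036 + 0.24 = 0.4156.
Dividing the baseline by the relative clearance: 52.4 / 0.4156 = 126 ng/mL.

126 ng/mL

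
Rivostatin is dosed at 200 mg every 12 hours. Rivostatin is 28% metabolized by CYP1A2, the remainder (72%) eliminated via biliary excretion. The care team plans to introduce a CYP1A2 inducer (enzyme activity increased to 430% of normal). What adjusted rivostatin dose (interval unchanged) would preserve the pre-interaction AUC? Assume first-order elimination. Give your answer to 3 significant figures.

385 mg

The CYP1A2 pathway (28% of clearance) increases to 4.3× activity: 0.28 × 4.3 = 1.204.
The remaining 72% of clearance is unaffected.
Relative clearance = 1.204 + 0.72 = 1.924.
Exposure is unchanged when dose changes in proportion to clearance. New dose = 200 mg × 1.924 = 385 mg.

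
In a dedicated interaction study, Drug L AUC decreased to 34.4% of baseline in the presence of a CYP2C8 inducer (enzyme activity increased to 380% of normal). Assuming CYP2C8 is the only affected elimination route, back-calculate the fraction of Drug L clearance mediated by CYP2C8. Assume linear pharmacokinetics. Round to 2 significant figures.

0.68

Write x for the fraction cleared via CYP2C8. The observed AUC change means clearance rose to 1/0.344 = 2.907 of baseline.
Only the CYP2C8 route changed, so 2.907 = x·3.8 + (1 − x), giving x = 0.68.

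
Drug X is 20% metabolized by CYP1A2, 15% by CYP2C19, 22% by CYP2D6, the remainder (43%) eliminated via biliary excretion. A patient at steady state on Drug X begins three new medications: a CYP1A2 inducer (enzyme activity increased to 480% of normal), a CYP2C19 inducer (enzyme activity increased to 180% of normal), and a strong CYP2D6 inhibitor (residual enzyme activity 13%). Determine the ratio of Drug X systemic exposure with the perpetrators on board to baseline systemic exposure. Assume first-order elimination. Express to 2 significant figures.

0.59

CYP1A2: 0.2 × 4.8 = 0.96
CYP2C19: 0.15 × 1.8 = 0.27
CYP2D6: 0.22 × 0.13 = 0.0286
Other: 0.43 (unchanged)
CL_new/CL_old = 0.96 + 0.27 + 0.0286 + 0.43 = 1.6886.
Net systemic exposure ratio = 1 / 1.6886 = 0.59.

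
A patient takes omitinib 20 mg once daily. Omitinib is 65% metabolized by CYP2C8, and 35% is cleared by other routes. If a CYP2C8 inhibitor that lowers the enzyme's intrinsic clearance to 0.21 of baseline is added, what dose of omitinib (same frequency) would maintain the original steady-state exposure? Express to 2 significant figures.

9.7 mg

The CYP2C8 pathway (65% of clearance) is reduced to 0.21× activity: 0.65 × 0.21 = 0.1365.
The remaining 35% of clearance is unaffected.
CL_new/CL_old = 0.1365 + 0.35 = 0.4865.
Exposure is unchanged when dose changes in proportion to clearance. New dose = 20 mg × 0.4865 = 9.7 mg.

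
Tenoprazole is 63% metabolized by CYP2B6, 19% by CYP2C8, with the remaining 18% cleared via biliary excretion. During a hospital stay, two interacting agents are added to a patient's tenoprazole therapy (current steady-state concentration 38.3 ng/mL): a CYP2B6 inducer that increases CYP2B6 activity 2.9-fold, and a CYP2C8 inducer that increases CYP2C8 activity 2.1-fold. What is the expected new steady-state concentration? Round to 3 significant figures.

The CYP2B6 pathway (63% of clearance) is boosted to 2.9× activity: 0.63 × 2.9 = 1.827.
The CYP2C8 pathway (19% of clearance) increases to 2.1× activity: 0.19 × 2.1 = 0.399.
The remaining 18% of clearance is unaffected.
New clearance relative to baseline: 1.827 + 0.399 + 0.18 = 2.406.
Steady-state concentration ∝ 1/CL: new value = 38.3 / 2.406 = 15.9 ng/mL.

15.9 ng/mL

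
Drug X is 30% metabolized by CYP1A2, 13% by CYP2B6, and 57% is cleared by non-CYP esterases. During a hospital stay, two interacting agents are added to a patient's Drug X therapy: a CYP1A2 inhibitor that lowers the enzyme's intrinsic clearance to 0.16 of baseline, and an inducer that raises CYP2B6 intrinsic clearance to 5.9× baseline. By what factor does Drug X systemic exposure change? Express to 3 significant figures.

The CYP1A2 pathway (30% of clearance) is reduced to 0.16× activity: 0.3 × 0.16 = 0.048.
The CYP2B6 pathway (13% of clearance) increases to 5.9× activity: 0.13 × 5.9 = 0.767.
The remaining 57% of clearance is unaffected.
CL_new/CL_old = 0.048 + 0.767 + 0.57 = 1.385.
Because systemic exposure varies inversely with clearance, the combined effect is 1 / 1.385 = 0.722.

0.722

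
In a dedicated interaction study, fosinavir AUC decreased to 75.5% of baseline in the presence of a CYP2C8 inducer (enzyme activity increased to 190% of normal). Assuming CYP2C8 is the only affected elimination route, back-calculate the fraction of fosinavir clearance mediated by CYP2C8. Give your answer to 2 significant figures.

0.36

Let fm be the CYP2C8 fraction. New clearance relative to baseline = fm × 1.9 + (1 − fm).
AUC ratio = 1 / (new CL fraction), so new CL fraction = 1 / 0.755 = 1.325.
fm × 1.9 + 1 − fm = 1.325  ⇒  fm × (1.9 − 1) = 0.3245  ⇒  fm = 0.36.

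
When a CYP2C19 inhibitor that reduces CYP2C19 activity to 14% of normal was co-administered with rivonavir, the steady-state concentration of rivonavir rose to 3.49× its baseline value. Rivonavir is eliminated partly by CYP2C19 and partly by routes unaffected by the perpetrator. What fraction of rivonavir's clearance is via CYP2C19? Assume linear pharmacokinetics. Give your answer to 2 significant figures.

0.83

Let x = fm,CYP2C19. Because steady-state concentration ∝ 1/CL, relative clearance fell to 1/3.49 = 0.2865.
Only the CYP2C19 route changed, so 0.2865 = x·0.14 + (1 − x), giving x = 0.83.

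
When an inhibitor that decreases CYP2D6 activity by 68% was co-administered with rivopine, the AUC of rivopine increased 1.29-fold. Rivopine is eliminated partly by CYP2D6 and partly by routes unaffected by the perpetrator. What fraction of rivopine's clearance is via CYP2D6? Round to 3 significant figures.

Write x for the fraction cleared via CYP2D6. The observed AUC change means clearance fell to 1/1.29 = 0.7752 of baseline.
Only the CYP2D6 route changed, so 0.7752 = x·0.32 + (1 − x), giving x = 0.331.

0.331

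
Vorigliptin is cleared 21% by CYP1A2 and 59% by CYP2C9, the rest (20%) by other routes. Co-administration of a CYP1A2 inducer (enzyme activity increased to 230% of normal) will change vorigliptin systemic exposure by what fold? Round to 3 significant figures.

0.786

The CYP1A2 pathway (21% of clearance) increases to 2.3× activity: 0.21 × 2.3 = 0.483.
CYP2C9 (59%) and the residual 20% are unaffected.
New clearance relative to baseline: 0.483 + 0.59 + 0.2 = 1.273.
Systemic exposure is inversely proportional to clearance, so the fold-change is 1 / 1.273 = 0.786.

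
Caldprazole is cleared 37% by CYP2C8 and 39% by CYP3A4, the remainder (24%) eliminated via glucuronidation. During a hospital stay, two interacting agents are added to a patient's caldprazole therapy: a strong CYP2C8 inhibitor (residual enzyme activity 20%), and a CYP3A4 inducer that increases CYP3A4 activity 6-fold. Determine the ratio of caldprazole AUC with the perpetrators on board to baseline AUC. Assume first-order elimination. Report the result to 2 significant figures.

0.38

The CYP2C8 pathway (37% of clearance) is reduced to 0.2× activity: 0.37 × 0.2 = 0.074.
The CYP3A4 pathway (39% of clearance) rises to 6× activity: 0.39 × 6 = 2.34.
The remaining 24% of clearance is unaffected.
New clearance relative to baseline: 0.074 + 2.34 + 0.24 = 2.654.
Because AUC varies inversely with clearance, the combined effect is 1 / 2.654 = 0.38.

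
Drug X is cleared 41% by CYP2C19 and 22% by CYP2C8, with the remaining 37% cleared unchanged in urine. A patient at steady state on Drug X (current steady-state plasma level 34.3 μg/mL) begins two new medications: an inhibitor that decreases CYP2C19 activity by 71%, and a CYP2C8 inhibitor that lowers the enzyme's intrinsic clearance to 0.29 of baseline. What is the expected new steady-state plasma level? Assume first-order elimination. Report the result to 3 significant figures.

62.1 μg/mL

The CYP2C19 pathway (41% of clearance) is reduced to 0.29× activity: 0.41 × 0.29 = 0.1189.
The CYP2C8 pathway (22% of clearance) is reduced to 0.29× activity: 0.22 × 0.29 = 0.0638.
Non-CYP routes (37%) are unchanged.
Relative clearance = 0.1189 + 0.0638 + 0.37 = 0.5527.
Steady-state plasma level ∝ 1/CL: new value = 34.3 / 0.5527 = 62.1 μg/mL.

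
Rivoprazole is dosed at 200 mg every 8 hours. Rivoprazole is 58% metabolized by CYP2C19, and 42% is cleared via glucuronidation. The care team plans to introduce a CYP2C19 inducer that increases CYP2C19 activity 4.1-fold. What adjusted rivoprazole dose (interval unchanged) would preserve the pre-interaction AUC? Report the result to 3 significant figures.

560 mg

CYP2C19: 0.58 × 4.1 = 2.378
Other: 0.42 (unchanged)
Relative clearance = 2.378 + 0.42 = 2.798.
Css,avg = (dose rate)/CL, so holding Css fixed requires dose ∝ CL: 200 × 2.798 = 560 mg.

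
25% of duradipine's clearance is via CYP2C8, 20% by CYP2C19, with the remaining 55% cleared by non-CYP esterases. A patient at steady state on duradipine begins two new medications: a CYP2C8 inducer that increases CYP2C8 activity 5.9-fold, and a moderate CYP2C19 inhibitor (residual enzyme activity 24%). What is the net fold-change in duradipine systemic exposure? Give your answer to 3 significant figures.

0.482

The CYP2C8 pathway (25% of clearance) rises to 5.9× activity: 0.25 × 5.9 = 1.475.
The CYP2C19 pathway (20% of clearance) drops to 0.24× activity: 0.2 × 0.24 = 0.048.
The remaining 55% of clearance is unaffected.
Relative clearance = 1.475 + 0.048 + 0.55 = 2.073.
Because systemic exposure varies inversely with clearance, the combined effect is 1 / 2.073 = 0.482.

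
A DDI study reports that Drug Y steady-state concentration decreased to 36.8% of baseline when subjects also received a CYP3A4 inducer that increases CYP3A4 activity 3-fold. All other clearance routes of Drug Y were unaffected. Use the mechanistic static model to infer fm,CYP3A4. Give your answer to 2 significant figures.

0.86

Let x = fm,CYP3A4. Because steady-state concentration ∝ 1/CL, relative clearance rose to 1/0.368 = 2.717.
Only the CYP3A4 route changed, so 2.717 = x·3 + (1 − x), giving x = 0.86.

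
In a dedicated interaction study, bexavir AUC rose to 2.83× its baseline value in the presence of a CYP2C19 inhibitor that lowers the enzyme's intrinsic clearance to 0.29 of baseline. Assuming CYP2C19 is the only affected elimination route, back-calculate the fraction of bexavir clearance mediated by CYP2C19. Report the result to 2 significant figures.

Call the CYP2C19 fraction fm. After the interaction, CL_new/CL_old = fm × 0.29 + (1 − fm).
AUC ratio = 1 / (new CL fraction), so new CL fraction = 1 / 2.83 = 0.3534.
fm × 0.29 + 1 − fm = 0.3534  ⇒  fm × (0.29 − 1) = −0.6466  ⇒  fm = 0.91.

0.91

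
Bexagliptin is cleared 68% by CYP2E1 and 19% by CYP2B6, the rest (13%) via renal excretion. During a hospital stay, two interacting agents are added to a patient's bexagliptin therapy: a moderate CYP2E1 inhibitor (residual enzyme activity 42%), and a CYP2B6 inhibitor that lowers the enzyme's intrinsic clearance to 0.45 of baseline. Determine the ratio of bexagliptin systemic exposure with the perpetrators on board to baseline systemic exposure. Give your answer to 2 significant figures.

2.0

The CYP2E1 pathway (68% of clearance) drops to 0.42× activity: 0.68 × 0.42 = 0.2856.
The CYP2B6 pathway (19% of clearance) is reduced to 0.45× activity: 0.19 × 0.45 = 0.0855.
The remaining 13% of clearance is unaffected.
Relative clearance = 0.2856 + 0.0855 + 0.13 = 0.5011.
Net systemic exposure ratio = 1 / 0.5011 = 2.0.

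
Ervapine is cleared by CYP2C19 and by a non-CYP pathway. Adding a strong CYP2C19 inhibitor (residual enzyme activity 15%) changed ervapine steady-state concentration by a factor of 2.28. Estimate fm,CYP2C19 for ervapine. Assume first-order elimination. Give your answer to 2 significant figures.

0.66

CL'/CL = 1 / 2.28 = 0.4386
0.15·fm + (1 − fm) = 0.4386
fm = (0.4386 − 1) / (0.15 − 1) = 0.66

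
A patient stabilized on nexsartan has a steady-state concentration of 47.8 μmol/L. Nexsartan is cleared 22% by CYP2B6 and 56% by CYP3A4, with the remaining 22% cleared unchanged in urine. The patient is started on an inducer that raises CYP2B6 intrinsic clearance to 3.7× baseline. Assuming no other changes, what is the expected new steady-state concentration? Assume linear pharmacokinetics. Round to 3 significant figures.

30.0 μmol/L

CYP2B6: 0.22 × 3.7 = 0.814
CYP3A4: 0.56 (unchanged)
Other: 0.22 (unchanged)
CL_new/CL_old = 0.814 + 0.56 + 0.22 = 1.594.
New steady-state concentration = baseline ÷ relative clearance = 47.8 / 1.594 = 30.0 μmol/L.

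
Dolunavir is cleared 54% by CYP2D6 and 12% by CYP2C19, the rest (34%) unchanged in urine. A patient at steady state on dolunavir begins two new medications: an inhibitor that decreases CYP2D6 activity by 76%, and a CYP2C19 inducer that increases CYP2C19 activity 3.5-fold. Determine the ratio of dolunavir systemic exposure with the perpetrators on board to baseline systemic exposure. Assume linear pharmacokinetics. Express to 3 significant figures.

1.12

The CYP2D6 pathway (54% of clearance) falls to 0.24× activity: 0.54 × 0.24 = 0.1296.
The CYP2C19 pathway (12% of clearance) increases to 3.5× activity: 0.12 × 3.5 = 0.42.
The remaining 34% of clearance is unaffected.
Relative clearance = 0.1296 + 0.42 + 0.34 = 0.8896.
Systemic exposure ∝ 1/CL: fold-change = 1 / 0.8896 = 1.12.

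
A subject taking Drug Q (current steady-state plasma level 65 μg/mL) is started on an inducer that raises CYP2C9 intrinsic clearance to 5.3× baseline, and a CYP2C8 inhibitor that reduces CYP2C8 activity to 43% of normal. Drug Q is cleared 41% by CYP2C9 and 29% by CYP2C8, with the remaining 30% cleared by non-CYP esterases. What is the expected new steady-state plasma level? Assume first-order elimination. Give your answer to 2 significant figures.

25 μg/mL

The CYP2C9 pathway (41% of clearance) rises to 5.3× activity: 0.41 × 5.3 = 2.173.
The CYP2C8 pathway (29% of clearance) is reduced to 0.43× activity: 0.29 × 0.43 = 0.1247.
Non-CYP routes (30%) are unchanged.
New clearance relative to baseline: 2.173 + 0.1247 + 0.3 = 2.5977.
Steady-state plasma level ∝ 1/CL: new value = 65 / 2.5977 = 25 μg/mL.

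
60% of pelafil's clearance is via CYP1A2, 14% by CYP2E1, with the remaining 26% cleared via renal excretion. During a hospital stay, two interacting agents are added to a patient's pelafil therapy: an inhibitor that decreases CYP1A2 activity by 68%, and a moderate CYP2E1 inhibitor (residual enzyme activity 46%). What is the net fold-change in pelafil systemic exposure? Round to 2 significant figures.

The CYP1A2 pathway (60% of clearance) is reduced to 0.32× activity: 0.6 × 0.32 = 0.192.
The CYP2E1 pathway (14% of clearance) drops to 0.46× activity: 0.14 × 0.46 = 0.0644.
Non-CYP routes (26%) are unchanged.
Relative clearance = 0.192 + 0.0644 + 0.26 = 0.5164.
Because systemic exposure varies inversely with clearance, the combined effect is 1 / 0.5164 = 1.9.

1.9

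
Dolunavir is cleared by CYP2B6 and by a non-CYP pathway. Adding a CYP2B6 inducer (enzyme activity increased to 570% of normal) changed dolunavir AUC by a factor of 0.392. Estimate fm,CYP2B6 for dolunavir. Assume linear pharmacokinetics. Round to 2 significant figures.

0.33

Write x for the fraction cleared via CYP2B6. The observed AUC change means clearance rose to 1/0.392 = 2.551 of baseline.
Setting x·5.7 + (1 − x) = 2.551 and solving: x = (2.551 − 1)/(5.7 − 1) = 0.33.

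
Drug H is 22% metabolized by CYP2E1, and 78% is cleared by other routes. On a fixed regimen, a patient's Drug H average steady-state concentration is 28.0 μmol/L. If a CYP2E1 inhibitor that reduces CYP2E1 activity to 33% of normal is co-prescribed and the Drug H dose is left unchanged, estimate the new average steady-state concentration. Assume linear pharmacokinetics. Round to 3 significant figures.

The CYP2E1 pathway (22% of clearance) drops to 0.33× activity: 0.22 × 0.33 = 0.0726.
Non-CYP routes (78%) are unchanged.
Relative clearance = 0.0726 + 0.78 = 0.8526.
With dosing unchanged, average steady-state concentration scales as 1/CL: 28.0 / 0.8526 = 32.8 μmol/L.

32.8 μmol/L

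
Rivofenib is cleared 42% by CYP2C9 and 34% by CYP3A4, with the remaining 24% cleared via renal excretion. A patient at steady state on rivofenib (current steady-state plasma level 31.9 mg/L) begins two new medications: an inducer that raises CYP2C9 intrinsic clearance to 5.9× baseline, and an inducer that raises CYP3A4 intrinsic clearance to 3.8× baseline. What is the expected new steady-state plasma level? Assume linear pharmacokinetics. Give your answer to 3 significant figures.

7.96 mg/L

The CYP2C9 pathway (42% of clearance) is boosted to 5.9× activity: 0.42 × 5.9 = 2.478.
The CYP3A4 pathway (34% of clearance) increases to 3.8× activity: 0.34 × 3.8 = 1.292.
The remaining 24% of clearance is unaffected.
Relative clearance = 2.478 + 1.292 + 0.24 = 4.01.
Steady-state plasma level ∝ 1/CL: new value = 31.9 / 4.01 = 7.96 mg/L.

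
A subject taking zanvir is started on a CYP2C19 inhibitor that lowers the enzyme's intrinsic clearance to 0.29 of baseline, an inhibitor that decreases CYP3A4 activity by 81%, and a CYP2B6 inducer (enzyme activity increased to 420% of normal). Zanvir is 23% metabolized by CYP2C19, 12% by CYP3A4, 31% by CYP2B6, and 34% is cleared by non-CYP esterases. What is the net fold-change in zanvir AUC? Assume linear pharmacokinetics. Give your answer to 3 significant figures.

The CYP2C19 pathway (23% of clearance) falls to 0.29× activity: 0.23 × 0.29 = 0.0667.
The CYP3A4 pathway (12% of clearance) falls to 0.19× activity: 0.12 × 0.19 = 0.0228.
The CYP2B6 pathway (31% of clearance) rises to 4.2× activity: 0.31 × 4.2 = 1.302.
The remaining 34% of clearance is unaffected.
New clearance relative to baseline: 0.0667 + 0.0228 + 1.302 + 0.34 = 1.7315.
Net AUC ratio = 1 / 1.7315 = 0.578.

0.578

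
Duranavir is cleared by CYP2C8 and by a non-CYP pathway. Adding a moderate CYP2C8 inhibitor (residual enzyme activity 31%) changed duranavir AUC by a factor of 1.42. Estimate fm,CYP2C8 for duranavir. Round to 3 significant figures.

CL'/CL = 1 / 1.42 = 0.7042
0.31·fm + (1 − fm) = 0.7042
fm = (0.7042 − 1) / (0.31 − 1) = 0.429

0.429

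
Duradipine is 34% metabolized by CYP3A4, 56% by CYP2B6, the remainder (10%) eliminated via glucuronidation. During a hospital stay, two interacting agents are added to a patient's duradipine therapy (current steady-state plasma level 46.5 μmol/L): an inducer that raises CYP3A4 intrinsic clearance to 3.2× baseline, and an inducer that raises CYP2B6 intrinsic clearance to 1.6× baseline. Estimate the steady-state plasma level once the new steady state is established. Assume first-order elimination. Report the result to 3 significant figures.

The CYP3A4 pathway (34% of clearance) increases to 3.2× activity: 0.34 × 3.2 = 1.088.
The CYP2B6 pathway (56% of clearance) is boosted to 1.6× activity: 0.56 × 1.6 = 0.896.
Non-CYP routes (10%) are unchanged.
New clearance relative to baseline: 1.088 + 0.896 + 0.1 = 2.084.
New steady-state plasma level = 46.5 / 2.084 = 22.3 μmol/L (concentration scales inversely with clearance).

22.3 μmol/L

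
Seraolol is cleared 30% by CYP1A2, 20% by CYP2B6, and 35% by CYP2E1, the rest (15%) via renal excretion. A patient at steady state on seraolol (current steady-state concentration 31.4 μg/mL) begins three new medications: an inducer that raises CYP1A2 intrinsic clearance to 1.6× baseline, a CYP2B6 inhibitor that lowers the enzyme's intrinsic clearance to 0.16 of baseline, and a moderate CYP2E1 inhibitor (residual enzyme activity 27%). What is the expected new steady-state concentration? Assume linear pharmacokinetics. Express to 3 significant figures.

41.5 μg/mL

The CYP1A2 pathway (30% of clearance) increases to 1.6× activity: 0.3 × 1.6 = 0.48.
The CYP2B6 pathway (20% of clearance) is reduced to 0.16× activity: 0.2 × 0.16 = 0.032.
The CYP2E1 pathway (35% of clearance) falls to 0.27× activity: 0.35 × 0.27 = 0.0945.
The remaining 15% of clearance is unaffected.
Relative clearance = 0.48 + 0.032 + 0.0945 + 0.15 = 0.7565.
New steady-state concentration = 31.4 / 0.7565 = 41.5 μg/mL (concentration scales inversely with clearance).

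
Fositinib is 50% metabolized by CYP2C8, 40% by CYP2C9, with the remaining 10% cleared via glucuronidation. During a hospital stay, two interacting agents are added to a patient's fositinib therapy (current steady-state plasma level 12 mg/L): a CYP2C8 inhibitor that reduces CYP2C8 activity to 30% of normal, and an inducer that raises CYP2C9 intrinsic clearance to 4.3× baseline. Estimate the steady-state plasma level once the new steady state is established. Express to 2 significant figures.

The CYP2C8 pathway (50% of clearance) falls to 0.3× activity: 0.5 × 0.3 = 0.15.
The CYP2C9 pathway (40% of clearance) is boosted to 4.3× activity: 0.4 × 4.3 = 1.72.
Non-CYP routes (10%) are unchanged.
Relative clearance = 0.15 + 1.72 + 0.1 = 1.97.
Steady-state plasma level ∝ 1/CL: new value = 12 / 1.97 = 6.1 mg/L.

6.1 mg/L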